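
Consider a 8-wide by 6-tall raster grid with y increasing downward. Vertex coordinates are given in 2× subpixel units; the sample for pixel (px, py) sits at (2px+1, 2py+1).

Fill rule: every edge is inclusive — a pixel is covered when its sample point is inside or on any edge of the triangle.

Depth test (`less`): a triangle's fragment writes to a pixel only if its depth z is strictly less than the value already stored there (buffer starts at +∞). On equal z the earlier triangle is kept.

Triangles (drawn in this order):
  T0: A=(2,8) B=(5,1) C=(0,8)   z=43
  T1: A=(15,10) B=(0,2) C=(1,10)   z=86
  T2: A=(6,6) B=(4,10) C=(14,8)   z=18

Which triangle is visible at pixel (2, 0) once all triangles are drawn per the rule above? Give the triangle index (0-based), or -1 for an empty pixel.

T0:
  2·area = 14  (B↔C swapped to make it positive)
  edge (2, 8)→(0, 8): d=(-2,0) inclusive
  edge (0, 8)→(5, 1): d=(5,-7) inclusive
  edge (5, 1)→(2, 8): d=(-3,7) inclusive
    (2,0)@(5, 1): e=[14,0,0] → █  [on edge]
    (3,0)@(7, 1): e=[14,14,-14] → ·
    (2,1)@(5, 3): e=[10,10,-6] → ·
    (1,2)@(3, 5): e=[6,6,2] → █
    (2,2)@(5, 5): e=[6,20,-12] → ·
    (0,3)@(1, 7): e=[2,2,10] → █
    (1,3)@(3, 7): e=[2,16,-4] → ·
    (0,4)@(1, 9): e=[-2,12,4] → ·
  covered (3 px):
    · · █ · · · · ·
    · · · · · · · ·
    · █ · · · · · ·
    █ · · · · · · ·
    · · · · · · · ·
    · · · · · · · ·
T1:
  2·area = 112  (B↔C swapped to make it positive)
  edge (15, 10)→(1, 10): d=(-14,0) inclusive
  edge (1, 10)→(0, 2): d=(-1,-8) inclusive
  edge (0, 2)→(15, 10): d=(15,8) inclusive
    (0,1)@(1, 3): e=[98,7,7] → █
    (1,1)@(3, 3): e=[98,23,-9] → ·
    (0,2)@(1, 5): e=[70,5,37] → █
    (1,2)@(3, 5): e=[70,21,21] → █
    (2,2)@(5, 5): e=[70,37,5] → █
    (3,2)@(7, 5): e=[70,53,-11] → ·
    (0,3)@(1, 7): e=[42,3,67] → █
    (3,3)@(7, 7): e=[42,51,19] → █
    (4,3)@(9, 7): e=[42,67,3] → █
    (5,3)@(11, 7): e=[42,83,-13] → ·
    (0,4)@(1, 9): e=[14,1,97] → █
    (5,4)@(11, 9): e=[14,81,17] → █
  covered (16 px):
    · · · · · · · ·
    █ · · · · · · ·
    █ █ █ · · · · ·
    █ █ █ █ █ · · ·
    █ █ █ █ █ █ █ ·
    · · · · · · · ·
T2:
  2·area = 36  (B↔C swapped to make it positive)
  edge (6, 6)→(14, 8): d=(8,2) inclusive
  edge (14, 8)→(4, 10): d=(-10,2) inclusive
  edge (4, 10)→(6, 6): d=(2,-4) inclusive
    (3,3)@(7, 7): e=[6,24,6] → █
    (4,3)@(9, 7): e=[2,20,14] → █
    (5,3)@(11, 7): e=[-2,16,22] → ·
    (2,4)@(5, 9): e=[26,8,2] → █
    (4,4)@(9, 9): e=[18,0,18] → █  [on edge]
    (5,4)@(11, 9): e=[14,-4,26] → ·
    (2,5)@(5, 11): e=[42,-12,6] → ·
    (3,5)@(7, 11): e=[38,-16,14] → ·
    (4,5)@(9, 11): e=[34,-20,22] → ·
  covered (5 px):
    · · · · · · · ·
    · · · · · · · ·
    · · · · · · · ·
    · · · █ █ · · ·
    · · █ █ █ · · ·
    · · · · · · · ·

Z-buffer (winner per pixel, '.' = empty):
  . . 0 . . . . .
  1 . . . . . . .
  1 0 1 . . . . .
  0 1 1 2 2 . . .
  1 1 2 2 2 1 1 .
  . . . . . . . .

Final: 0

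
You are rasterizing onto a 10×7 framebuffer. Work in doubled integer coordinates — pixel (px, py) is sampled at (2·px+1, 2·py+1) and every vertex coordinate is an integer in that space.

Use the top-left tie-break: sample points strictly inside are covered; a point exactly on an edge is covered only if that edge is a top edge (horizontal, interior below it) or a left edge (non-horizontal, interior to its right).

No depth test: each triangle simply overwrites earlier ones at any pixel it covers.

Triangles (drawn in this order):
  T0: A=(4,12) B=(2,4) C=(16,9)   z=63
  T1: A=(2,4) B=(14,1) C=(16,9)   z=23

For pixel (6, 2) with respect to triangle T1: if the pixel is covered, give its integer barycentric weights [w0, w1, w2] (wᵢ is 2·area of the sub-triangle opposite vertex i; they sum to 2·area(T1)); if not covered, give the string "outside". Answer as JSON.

T0:
  2·area = 102
  edge (4, 12)→(2, 4): d=(-2,-8) top-left  bias=+0
  edge (2, 4)→(16, 9): d=(14,5) right/bottom  bias=-1
  edge (16, 9)→(4, 12): d=(-12,3) right/bottom  bias=-1
    (1,2)@(3, 5): e=[6,9,87] → █
    (2,2)@(5, 5): e=[22,-1,81] → ·
    (1,3)@(3, 7): e=[2,37,63] → █
    (2,3)@(5, 7): e=[18,27,57] → █
    (3,3)@(7, 7): e=[34,17,51] → █
    (4,3)@(9, 7): e=[50,7,45] → █
    (5,3)@(11, 7): e=[66,-3,39] → ·
    (1,4)@(3, 9): e=[-2,65,39] → ·
    (2,4)@(5, 9): e=[14,55,33] → █
    (5,4)@(11, 9): e=[62,25,15] → █
    (6,4)@(13, 9): e=[78,15,9] → █
    (7,4)@(15, 9): e=[94,5,3] → █
  covered (13 px):
    · · · · · · · · · ·
    · · · · · · · · · ·
    · █ · · · · · · · ·
    · █ █ █ █ · · · · ·
    · · █ █ █ █ █ █ · ·
    · · █ █ · · · · · ·
    · · · · · · · · · ·
T1:
  2·area = 102
  edge (2, 4)→(14, 1): d=(12,-3) top-left  bias=+0
  edge (14, 1)→(16, 9): d=(2,8) right/bottom  bias=-1
  edge (16, 9)→(2, 4): d=(-14,-5) top-left  bias=+0
    (3,1)@(7, 3): e=[3,60,39] → █
    (4,1)@(9, 3): e=[9,44,49] → █
    (5,1)@(11, 3): e=[15,28,59] → █
    (6,1)@(13, 3): e=[21,12,69] → █
    (7,1)@(15, 3): e=[27,-4,79] → ·
    (2,2)@(5, 5): e=[21,80,1] → █
    (7,2)@(15, 5): e=[51,0,51] → ·  [on edge]
    (2,3)@(5, 7): e=[45,84,-27] → ·
    (3,3)@(7, 7): e=[51,68,-17] → ·
    (4,3)@(9, 7): e=[57,52,-7] → ·
    (5,3)@(11, 7): e=[63,36,3] → █
    (7,3)@(15, 7): e=[75,4,23] → █
    (8,6)@(17, 13): e=[153,0,-51] → ·  [on edge]
  covered (12 px):
    · · · · · · · · · ·
    · · · █ █ █ █ · · ·
    · · █ █ █ █ █ · · ·
    · · · · · █ █ █ · ·
    · · · · · · · · · ·
    · · · · · · · · · ·
    · · · · · · · · · ·

Answer: [16,41,45]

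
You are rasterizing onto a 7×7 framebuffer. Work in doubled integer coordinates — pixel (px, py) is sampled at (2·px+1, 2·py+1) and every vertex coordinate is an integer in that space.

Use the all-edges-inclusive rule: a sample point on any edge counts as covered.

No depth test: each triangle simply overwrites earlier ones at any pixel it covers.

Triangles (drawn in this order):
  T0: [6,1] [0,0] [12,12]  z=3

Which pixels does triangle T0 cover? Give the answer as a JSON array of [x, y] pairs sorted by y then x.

T0:
  2·area = 60  (B↔C swapped to make it positive)
  edge (6, 1)→(12, 12): d=(6,11) inclusive
  edge (12, 12)→(0, 0): d=(-12,-12) inclusive
  edge (0, 0)→(6, 1): d=(6,1) inclusive
    (0,0)@(1, 1): e=[55,0,5] → #  [on edge]
    (1,0)@(3, 1): e=[33,24,3] → #
    (2,0)@(5, 1): e=[11,48,1] → #
    (3,0)@(7, 1): e=[-11,72,-1] → ·
    (0,1)@(1, 3): e=[67,-24,17] → ·
    (1,1)@(3, 3): e=[45,0,15] → #  [on edge]
    (3,1)@(7, 3): e=[1,48,11] → #
    (4,1)@(9, 3): e=[-21,72,9] → ·
    (1,2)@(3, 5): e=[57,-24,27] → ·
    (2,2)@(5, 5): e=[35,0,25] → #  [on edge]
    (4,2)@(9, 5): e=[-9,48,21] → ·
    (2,3)@(5, 7): e=[47,-24,37] → ·
    (3,3)@(7, 7): e=[25,0,35] → #  [on edge]
    (4,4)@(9, 9): e=[15,0,45] → #  [on edge]
    (5,5)@(11, 11): e=[5,0,55] → #  [on edge]
    (6,6)@(13, 13): e=[-5,0,65] → ·  [on edge]
  covered (12 px):
    # # # · · · ·
    · # # # · · ·
    · · # # · · ·
    · · · # # · ·
    · · · · # · ·
    · · · · · # ·
    · · · · · · ·

Answer: [[0,0],[1,0],[2,0],[1,1],[2,1],[3,1],[2,2],[3,2],[3,3],[4,3],[4,4],[5,5]]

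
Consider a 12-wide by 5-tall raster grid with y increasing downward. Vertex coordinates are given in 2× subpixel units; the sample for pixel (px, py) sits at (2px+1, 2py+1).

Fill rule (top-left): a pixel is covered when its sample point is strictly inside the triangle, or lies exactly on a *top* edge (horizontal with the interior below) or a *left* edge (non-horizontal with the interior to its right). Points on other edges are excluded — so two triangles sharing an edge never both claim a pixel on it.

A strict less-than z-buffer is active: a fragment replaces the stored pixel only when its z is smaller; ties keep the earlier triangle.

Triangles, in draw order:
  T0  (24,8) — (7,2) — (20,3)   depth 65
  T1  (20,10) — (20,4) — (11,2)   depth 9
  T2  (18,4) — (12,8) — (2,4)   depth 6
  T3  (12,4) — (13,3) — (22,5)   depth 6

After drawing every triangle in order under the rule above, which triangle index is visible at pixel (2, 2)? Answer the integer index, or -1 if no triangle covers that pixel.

T0:
  2·area = 61
  edge (24, 8)→(7, 2): d=(-17,-6) top-left  bias=+0
  edge (7, 2)→(20, 3): d=(13,1) right/bottom  bias=-1
  edge (20, 3)→(24, 8): d=(4,5) right/bottom  bias=-1
    (5,1)@(11, 3): e=[7,9,45] → █
    (6,1)@(13, 3): e=[19,7,35] → █
    (7,1)@(15, 3): e=[31,5,25] → █
    (8,1)@(17, 3): e=[43,3,15] → █
    (9,1)@(19, 3): e=[55,1,5] → █
    (10,1)@(21, 3): e=[67,-1,-5] → ·
    (5,2)@(11, 5): e=[-27,35,53] → ·
    (6,2)@(13, 5): e=[-15,33,43] → ·
    (7,2)@(15, 5): e=[-3,31,33] → ·
    (8,2)@(17, 5): e=[9,29,23] → █
    (10,2)@(21, 5): e=[33,25,3] → █
    (11,2)@(23, 5): e=[45,23,-7] → ·
  covered (9 px):
    · · · · · · · · · · · ·
    · · · · · █ █ █ █ █ · ·
    · · · · · · · · █ █ █ ·
    · · · · · · · · · · · █
    · · · · · · · · · · · ·
T1:
  2·area = 54  (B↔C swapped to make it positive)
  edge (20, 10)→(11, 2): d=(-9,-8) top-left  bias=+0
  edge (11, 2)→(20, 4): d=(9,2) right/bottom  bias=-1
  edge (20, 4)→(20, 10): d=(0,6) right/bottom  bias=-1
    (6,1)@(13, 3): e=[7,5,42] → █
    (7,1)@(15, 3): e=[23,1,30] → █
    (8,1)@(17, 3): e=[39,-3,18] → ·
    (6,2)@(13, 5): e=[-11,23,42] → ·
    (7,2)@(15, 5): e=[5,19,30] → █
    (8,2)@(17, 5): e=[21,15,18] → █
    (9,2)@(19, 5): e=[37,11,6] → █
    (10,2)@(21, 5): e=[53,7,-6] → ·
    (7,3)@(15, 7): e=[-13,37,30] → ·
    (8,3)@(17, 7): e=[3,33,18] → █
    (10,3)@(21, 7): e=[35,25,-6] → ·
    (8,4)@(17, 9): e=[-15,51,18] → ·
  covered (8 px):
    · · · · · · · · · · · ·
    · · · · · · █ █ · · · ·
    · · · · · · · █ █ █ · ·
    · · · · · · · · █ █ · ·
    · · · · · · · · · █ · ·
T2:
  2·area = 64
  edge (18, 4)→(12, 8): d=(-6,4) right/bottom  bias=-1
  edge (12, 8)→(2, 4): d=(-10,-4) top-left  bias=+0
  edge (2, 4)→(18, 4): d=(16,0) top-left  bias=+0
    (2,2)@(5, 5): e=[46,2,16] → █
    (3,2)@(7, 5): e=[38,10,16] → █
    (4,2)@(9, 5): e=[30,18,16] → █
    (5,2)@(11, 5): e=[22,26,16] → █
    (6,2)@(13, 5): e=[14,34,16] → █
    (7,2)@(15, 5): e=[6,42,16] → █
    (8,2)@(17, 5): e=[-2,50,16] → ·
    (2,3)@(5, 7): e=[34,-18,48] → ·
    (3,3)@(7, 7): e=[26,-10,48] → ·
    (4,3)@(9, 7): e=[18,-2,48] → ·
    (5,3)@(11, 7): e=[10,6,48] → █
    (7,3)@(15, 7): e=[-6,22,48] → ·
  covered (8 px):
    · · · · · · · · · · · ·
    · · · · · · · · · · · ·
    · · █ █ █ █ █ █ · · · ·
    · · · · · █ █ · · · · ·
    · · · · · · · · · · · ·
T3:
  2·area = 11
  edge (12, 4)→(13, 3): d=(1,-1) top-left  bias=+0
  edge (13, 3)→(22, 5): d=(9,2) right/bottom  bias=-1
  edge (22, 5)→(12, 4): d=(-10,-1) top-left  bias=+0
    (7,0)@(15, 1): e=[0,-22,33] → ·  [on edge]
    (6,1)@(13, 3): e=[0,0,11] → ·  [on edge]
    (5,2)@(11, 5): e=[0,22,-11] → ·  [on edge]
    (4,3)@(9, 7): e=[0,44,-33] → ·  [on edge]
    (3,4)@(7, 9): e=[0,66,-55] → ·  [on edge]
  covered (0 px):
    · · · · · · · · · · · ·
    · · · · · · · · · · · ·
    · · · · · · · · · · · ·
    · · · · · · · · · · · ·
    · · · · · · · · · · · ·

Z-buffer (winner per pixel, '.' = empty):
  . . . . . . . . . . . .
  . . . . . 0 1 1 0 0 . .
  . . 2 2 2 2 2 2 1 1 0 .
  . . . . . 2 2 . 1 1 . 0
  . . . . . . . . . 1 . .

Final: 2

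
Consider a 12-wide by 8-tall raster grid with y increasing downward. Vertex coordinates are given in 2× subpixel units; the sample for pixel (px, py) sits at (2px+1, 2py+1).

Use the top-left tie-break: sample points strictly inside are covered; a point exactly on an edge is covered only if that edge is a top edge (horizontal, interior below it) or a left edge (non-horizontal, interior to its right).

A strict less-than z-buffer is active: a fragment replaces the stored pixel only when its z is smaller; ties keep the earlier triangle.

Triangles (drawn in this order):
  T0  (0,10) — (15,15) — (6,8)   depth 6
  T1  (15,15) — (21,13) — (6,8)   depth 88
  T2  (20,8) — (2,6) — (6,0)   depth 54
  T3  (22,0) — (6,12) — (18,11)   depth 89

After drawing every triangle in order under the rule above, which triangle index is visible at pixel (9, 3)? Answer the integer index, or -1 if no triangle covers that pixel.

T0:
  2·area = 60  (B↔C swapped to make it positive)
  edge (0, 10)→(6, 8): d=(6,-2) top-left  bias=+0
  edge (6, 8)→(15, 15): d=(9,7) right/bottom  bias=-1
  edge (15, 15)→(0, 10): d=(-15,-5) top-left  bias=+0
    (10,1)@(21, 3): e=[0,-150,210] → ·  [on edge]
    (7,2)@(15, 5): e=[0,-90,150] → ·  [on edge]
    (4,3)@(9, 7): e=[0,-30,90] → ·  [on edge]
    (1,4)@(3, 9): e=[0,30,30] → █  [on edge]
    (2,4)@(5, 9): e=[4,16,40] → █
    (3,4)@(7, 9): e=[8,2,50] → █
    (4,4)@(9, 9): e=[12,-12,60] → ·
    (1,5)@(3, 11): e=[12,48,0] → █  [on edge]
    (4,5)@(9, 11): e=[24,6,30] → █
    (5,5)@(11, 11): e=[28,-8,40] → ·
    (1,6)@(3, 13): e=[24,66,-30] → ·
    (2,6)@(5, 13): e=[28,52,-20] → ·
    (4,6)@(9, 13): e=[36,24,0] → █  [on edge]
    (7,7)@(15, 15): e=[60,0,0] → ·  [on edge]
  covered (9 px):
    · · · · · · · · · · · ·
    · · · · · · · · · · · ·
    · · · · · · · · · · · ·
    · · · · · · · · · · · ·
    · █ █ █ · · · · · · · ·
    · █ █ █ █ · · · · · · ·
    · · · · █ █ · · · · · ·
    · · · · · · · · · · · ·
T1:
  2·area = 60  (B↔C swapped to make it positive)
  edge (15, 15)→(6, 8): d=(-9,-7) top-left  bias=+0
  edge (6, 8)→(21, 13): d=(15,5) right/bottom  bias=-1
  edge (21, 13)→(15, 15): d=(-6,2) right/bottom  bias=-1
    (1,3)@(3, 7): e=[-12,0,72] → ·  [on edge]
    (4,4)@(9, 9): e=[12,0,48] → ·  [on edge]
    (5,5)@(11, 11): e=[8,20,32] → █
    (6,5)@(13, 11): e=[22,10,28] → █
    (7,5)@(15, 11): e=[36,0,24] → ·  [on edge]
    (5,6)@(11, 13): e=[-10,50,20] → ·
    (6,6)@(13, 13): e=[4,40,16] → █
    (7,6)@(15, 13): e=[18,30,12] → █
    (8,6)@(17, 13): e=[32,20,8] → █
    (9,6)@(19, 13): e=[46,10,4] → █
    (10,6)@(21, 13): e=[60,0,0] → ·  [on edge]
    (6,7)@(13, 15): e=[-14,70,4] → ·
    (7,7)@(15, 15): e=[0,60,0] → ·  [on edge]
  covered (6 px):
    · · · · · · · · · · · ·
    · · · · · · · · · · · ·
    · · · · · · · · · · · ·
    · · · · · · · · · · · ·
    · · · · · · · · · · · ·
    · · · · · █ █ · · · · ·
    · · · · · · █ █ █ █ · ·
    · · · · · · · · · · · ·
T2:
  2·area = 116
  edge (20, 8)→(2, 6): d=(-18,-2) top-left  bias=+0
  edge (2, 6)→(6, 0): d=(4,-6) top-left  bias=+0
  edge (6, 0)→(20, 8): d=(14,8) right/bottom  bias=-1
    (3,0)@(7, 1): e=[100,10,6] → █
    (4,0)@(9, 1): e=[104,22,-10] → ·
    (2,1)@(5, 3): e=[60,6,50] → █
    (4,1)@(9, 3): e=[68,30,18] → █
    (5,1)@(11, 3): e=[72,42,2] → █
    (6,1)@(13, 3): e=[76,54,-14] → ·
    (1,2)@(3, 5): e=[20,2,94] → █
    (6,2)@(13, 5): e=[40,62,14] → █
    (7,2)@(15, 5): e=[44,74,-2] → ·
    (1,3)@(3, 7): e=[-16,10,122] → ·
    (2,3)@(5, 7): e=[-12,22,106] → ·
    (3,3)@(7, 7): e=[-8,34,90] → ·
    (5,3)@(11, 7): e=[0,58,58] → █  [on edge]
  covered (15 px):
    · · · █ · · · · · · · ·
    · · █ █ █ █ · · · · · ·
    · █ █ █ █ █ █ · · · · ·
    · · · · · █ █ █ █ · · ·
    · · · · · · · · · · · ·
    · · · · · · · · · · · ·
    · · · · · · · · · · · ·
    · · · · · · · · · · · ·
T3:
  2·area = 128  (B↔C swapped to make it positive)
  edge (22, 0)→(18, 11): d=(-4,11) right/bottom  bias=-1
  edge (18, 11)→(6, 12): d=(-12,1) right/bottom  bias=-1
  edge (6, 12)→(22, 0): d=(16,-12) top-left  bias=+0
    (10,0)@(21, 1): e=[7,117,4] → █
    (11,0)@(23, 1): e=[-15,115,28] → ·
    (9,1)@(19, 3): e=[21,95,12] → █
    (10,1)@(21, 3): e=[-1,93,36] → ·
    (8,2)@(17, 5): e=[35,73,20] → █
    (10,2)@(21, 5): e=[-9,69,68] → ·
    (6,3)@(13, 7): e=[71,53,4] → █
    (7,3)@(15, 7): e=[49,51,28] → █
    (10,3)@(21, 7): e=[-17,45,100] → ·
    (5,4)@(11, 9): e=[85,31,12] → █
    (9,4)@(19, 9): e=[-3,23,108] → ·
    (4,5)@(9, 11): e=[99,9,20] → █
  covered (17 px):
    · · · · · · · · · · █ ·
    · · · · · · · · · █ · ·
    · · · · · · · · █ █ · ·
    · · · · · · █ █ █ █ · ·
    · · · · · █ █ █ █ · · ·
    · · · · █ █ █ █ █ · · ·
    · · · · · · · · · · · ·
    · · · · · · · · · · · ·

Z-buffer (winner per pixel, '.' = empty):
  . . . 2 . . . . . . 3 .
  . . 2 2 2 2 . . . 3 . .
  . 2 2 2 2 2 2 . 3 3 . .
  . . . . . 2 2 2 2 3 . .
  . 0 0 0 . 3 3 3 3 . . .
  . 0 0 0 0 1 1 3 3 . . .
  . . . . 0 0 1 1 1 1 . .
  . . . . . . . . . . . .

Final: 3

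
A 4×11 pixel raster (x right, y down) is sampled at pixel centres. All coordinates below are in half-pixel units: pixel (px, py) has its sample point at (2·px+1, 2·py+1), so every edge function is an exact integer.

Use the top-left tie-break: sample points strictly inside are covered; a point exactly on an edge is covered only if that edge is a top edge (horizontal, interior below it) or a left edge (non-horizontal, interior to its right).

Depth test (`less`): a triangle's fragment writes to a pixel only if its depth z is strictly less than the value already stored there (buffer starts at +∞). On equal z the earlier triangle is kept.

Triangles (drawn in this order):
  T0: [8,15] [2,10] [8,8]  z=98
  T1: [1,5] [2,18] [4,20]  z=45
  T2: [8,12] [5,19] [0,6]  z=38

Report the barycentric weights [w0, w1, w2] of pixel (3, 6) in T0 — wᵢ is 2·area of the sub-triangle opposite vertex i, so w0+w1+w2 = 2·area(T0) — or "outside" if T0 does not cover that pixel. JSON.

T0:
  2·area = 42
  edge (8, 15)→(2, 10): d=(-6,-5) top-left  bias=+0
  edge (2, 10)→(8, 8): d=(6,-2) top-left  bias=+0
  edge (8, 8)→(8, 15): d=(0,7) right/bottom  bias=-1
    (2,4)@(5, 9): e=[21,0,21] → █  [on edge]
    (3,4)@(7, 9): e=[31,4,7] → █
    (2,5)@(5, 11): e=[9,12,21] → █
    (2,6)@(5, 13): e=[-3,24,21] → ·
    (3,6)@(7, 13): e=[7,28,7] → █
    (3,7)@(7, 15): e=[-5,40,7] → ·
  covered (5 px):
    · · · ·
    · · · ·
    · · · ·
    · · · ·
    · · █ █
    · · █ █
    · · · █
    · · · ·
    · · · ·
    · · · ·
    · · · ·
T1:
  2·area = 24  (B↔C swapped to make it positive)
  edge (1, 5)→(4, 20): d=(3,15) right/bottom  bias=-1
  edge (4, 20)→(2, 18): d=(-2,-2) top-left  bias=+0
  edge (2, 18)→(1, 5): d=(-1,-13) top-left  bias=+0
    (0,2)@(1, 5): e=[0,24,0] → ·  [on edge]
    (1,7)@(3, 15): e=[0,8,16] → ·  [on edge]
    (0,8)@(1, 17): e=[36,0,-12] → ·  [on edge]
    (1,8)@(3, 17): e=[6,4,14] → █
    (2,8)@(5, 17): e=[-24,8,40] → ·
    (1,9)@(3, 19): e=[12,0,12] → █  [on edge]
    (2,9)@(5, 19): e=[-18,4,38] → ·
    (1,10)@(3, 21): e=[18,-4,10] → ·
    (2,10)@(5, 21): e=[-12,0,36] → ·  [on edge]
  covered (2 px):
    · · · ·
    · · · ·
    · · · ·
    · · · ·
    · · · ·
    · · · ·
    · · · ·
    · · · ·
    · █ · ·
    · █ · ·
    · · · ·
T2:
  2·area = 74
  edge (8, 12)→(5, 19): d=(-3,7) right/bottom  bias=-1
  edge (5, 19)→(0, 6): d=(-5,-13) top-left  bias=+0
  edge (0, 6)→(8, 12): d=(8,6) right/bottom  bias=-1
    (0,3)@(1, 7): e=[64,8,2] → █
    (1,3)@(3, 7): e=[50,34,-10] → ·
    (0,4)@(1, 9): e=[58,-2,18] → ·
    (1,4)@(3, 9): e=[44,24,6] → █
    (2,4)@(5, 9): e=[30,50,-6] → ·
    (1,5)@(3, 11): e=[38,14,22] → █
    (2,5)@(5, 11): e=[24,40,10] → █
    (3,5)@(7, 11): e=[10,66,-2] → ·
    (1,6)@(3, 13): e=[32,4,38] → █
    (3,6)@(7, 13): e=[4,56,14] → █
    (1,7)@(3, 15): e=[26,-6,54] → ·
    (2,7)@(5, 15): e=[12,20,42] → █
    (2,9)@(5, 19): e=[0,0,74] → ·  [on edge]
  covered (9 px):
    · · · ·
    · · · ·
    · · · ·
    █ · · ·
    · █ · ·
    · █ █ ·
    · █ █ █
    · · █ ·
    · · █ ·
    · · · ·
    · · · ·

Result: [28,7,7]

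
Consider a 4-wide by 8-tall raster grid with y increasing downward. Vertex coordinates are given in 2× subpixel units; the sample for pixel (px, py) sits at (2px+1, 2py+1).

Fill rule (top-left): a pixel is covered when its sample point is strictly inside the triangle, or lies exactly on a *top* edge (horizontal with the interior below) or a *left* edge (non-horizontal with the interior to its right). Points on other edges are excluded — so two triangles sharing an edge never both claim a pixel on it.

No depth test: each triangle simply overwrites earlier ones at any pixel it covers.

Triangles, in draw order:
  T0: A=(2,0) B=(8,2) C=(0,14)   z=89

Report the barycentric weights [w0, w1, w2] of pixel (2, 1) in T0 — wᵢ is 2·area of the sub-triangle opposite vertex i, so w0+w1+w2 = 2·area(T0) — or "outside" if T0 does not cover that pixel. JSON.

T0:
  2·area = 88
  edge (2, 0)→(8, 2): d=(6,2) right/bottom  bias=-1
  edge (8, 2)→(0, 14): d=(-8,12) right/bottom  bias=-1
  edge (0, 14)→(2, 0): d=(2,-14) top-left  bias=+0
    (1,0)@(3, 1): e=[4,68,16] → X
    (2,0)@(5, 1): e=[0,44,44] → .  [on edge]
    (1,1)@(3, 3): e=[16,52,20] → X
    (2,1)@(5, 3): e=[12,28,48] → X
    (3,1)@(7, 3): e=[8,4,76] → X
    (1,2)@(3, 5): e=[28,36,24] → X
    (3,2)@(7, 5): e=[20,-12,80] → .
    (0,3)@(1, 7): e=[44,44,0] → X  [on edge]
    (2,3)@(5, 7): e=[36,-4,56] → .
    (0,4)@(1, 9): e=[56,28,4] → X
    (2,4)@(5, 9): e=[48,-20,60] → .
    (0,5)@(1, 11): e=[68,12,8] → X
  covered (11 px):
    . X . .
    . X X X
    . X X .
    X X . .
    X X . .
    X . . .
    . . . .
    . . . .

Result: [28,48,12]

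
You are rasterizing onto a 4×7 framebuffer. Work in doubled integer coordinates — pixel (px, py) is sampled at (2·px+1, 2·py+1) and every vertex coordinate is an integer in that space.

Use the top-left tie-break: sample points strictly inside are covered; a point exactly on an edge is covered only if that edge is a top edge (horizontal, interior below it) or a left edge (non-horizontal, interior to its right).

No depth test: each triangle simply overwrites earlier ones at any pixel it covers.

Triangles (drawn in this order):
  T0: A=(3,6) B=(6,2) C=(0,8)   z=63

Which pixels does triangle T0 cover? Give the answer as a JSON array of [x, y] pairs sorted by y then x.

T0:
  2·area = 6  (B↔C swapped to make it positive)
  edge (3, 6)→(0, 8): d=(-3,2) right/bottom  bias=-1
  edge (0, 8)→(6, 2): d=(6,-6) top-left  bias=+0
  edge (6, 2)→(3, 6): d=(-3,4) right/bottom  bias=-1
    (3,0)@(7, 1): e=[7,0,-1] → ·  [on edge]
    (2,1)@(5, 3): e=[5,0,1] → #  [on edge]
    (3,1)@(7, 3): e=[1,12,-7] → ·
    (1,2)@(3, 5): e=[3,0,3] → #  [on edge]
    (2,2)@(5, 5): e=[-1,12,-5] → ·
    (0,3)@(1, 7): e=[1,0,5] → #  [on edge]
    (1,3)@(3, 7): e=[-3,12,-3] → ·
    (0,4)@(1, 9): e=[-5,12,-1] → ·
  covered (3 px):
    · · · ·
    · · # ·
    · # · ·
    # · · ·
    · · · ·
    · · · ·
    · · · ·

Answer: [[2,1],[1,2],[0,3]]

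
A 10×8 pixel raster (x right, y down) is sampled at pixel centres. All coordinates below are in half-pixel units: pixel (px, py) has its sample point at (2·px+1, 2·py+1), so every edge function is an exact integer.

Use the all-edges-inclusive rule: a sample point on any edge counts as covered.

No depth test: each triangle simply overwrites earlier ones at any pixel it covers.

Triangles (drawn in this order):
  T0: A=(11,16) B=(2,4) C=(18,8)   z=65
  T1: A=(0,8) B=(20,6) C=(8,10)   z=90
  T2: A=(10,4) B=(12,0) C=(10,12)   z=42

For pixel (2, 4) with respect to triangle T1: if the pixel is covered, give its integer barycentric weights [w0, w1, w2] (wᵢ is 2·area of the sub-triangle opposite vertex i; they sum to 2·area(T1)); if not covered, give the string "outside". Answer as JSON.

T0:
  2·area = 156
  edge (11, 16)→(2, 4): d=(-9,-12) inclusive
  edge (2, 4)→(18, 8): d=(16,4) inclusive
  edge (18, 8)→(11, 16): d=(-7,8) inclusive
    (1,2)@(3, 5): e=[3,12,141] → █
    (2,2)@(5, 5): e=[27,4,125] → █
    (3,2)@(7, 5): e=[51,-4,109] → ·
    (1,3)@(3, 7): e=[-15,44,127] → ·
    (2,3)@(5, 7): e=[9,36,111] → █
    (3,3)@(7, 7): e=[33,28,95] → █
    (4,3)@(9, 7): e=[57,20,79] → █
    (5,3)@(11, 7): e=[81,12,63] → █
    (6,3)@(13, 7): e=[105,4,47] → █
    (7,3)@(15, 7): e=[129,-4,31] → ·
    (2,4)@(5, 9): e=[-9,68,97] → ·
    (3,4)@(7, 9): e=[15,60,81] → █
  covered (21 px):
    · · · · · · · · · ·
    · · · · · · · · · ·
    · █ █ · · · · · · ·
    · · █ █ █ █ █ · · ·
    · · · █ █ █ █ █ █ ·
    · · · · █ █ █ █ · ·
    · · · · █ █ █ · · ·
    · · · · · █ · · · ·
T1:
  2·area = 56
  edge (0, 8)→(20, 6): d=(20,-2) inclusive
  edge (20, 6)→(8, 10): d=(-12,4) inclusive
  edge (8, 10)→(0, 8): d=(-8,-2) inclusive
    (5,3)@(11, 7): e=[2,24,30] → █
    (6,3)@(13, 7): e=[6,16,34] → █
    (7,3)@(15, 7): e=[10,8,38] → █
    (8,3)@(17, 7): e=[14,0,42] → █  [on edge]
    (9,3)@(19, 7): e=[18,-8,46] → ·
    (2,4)@(5, 9): e=[30,24,2] → █
    (3,4)@(7, 9): e=[34,16,6] → █
    (4,4)@(9, 9): e=[38,8,10] → █
    (5,4)@(11, 9): e=[42,0,14] → █  [on edge]
    (6,4)@(13, 9): e=[46,-8,18] → ·
    (7,4)@(15, 9): e=[50,-16,22] → ·
    (8,4)@(17, 9): e=[54,-24,26] → ·
    (2,5)@(5, 11): e=[70,0,-14] → ·  [on edge]
  covered (8 px):
    · · · · · · · · · ·
    · · · · · · · · · ·
    · · · · · · · · · ·
    · · · · · █ █ █ █ ·
    · · █ █ █ █ · · · ·
    · · · · · · · · · ·
    · · · · · · · · · ·
    · · · · · · · · · ·
T2:
  2·area = 16
  edge (10, 4)→(12, 0): d=(2,-4) inclusive
  edge (12, 0)→(10, 12): d=(-2,12) inclusive
  edge (10, 12)→(10, 4): d=(0,-8) inclusive
    (5,1)@(11, 3): e=[2,6,8] → █
    (6,1)@(13, 3): e=[10,-18,24] → ·
    (5,2)@(11, 5): e=[6,2,8] → █
    (6,2)@(13, 5): e=[14,-22,24] → ·
    (5,3)@(11, 7): e=[10,-2,8] → ·
  covered (2 px):
    · · · · · · · · · ·
    · · · · · █ · · · ·
    · · · · · █ · · · ·
    · · · · · · · · · ·
    · · · · · · · · · ·
    · · · · · · · · · ·
    · · · · · · · · · ·
    · · · · · · · · · ·

Result: [24,2,30]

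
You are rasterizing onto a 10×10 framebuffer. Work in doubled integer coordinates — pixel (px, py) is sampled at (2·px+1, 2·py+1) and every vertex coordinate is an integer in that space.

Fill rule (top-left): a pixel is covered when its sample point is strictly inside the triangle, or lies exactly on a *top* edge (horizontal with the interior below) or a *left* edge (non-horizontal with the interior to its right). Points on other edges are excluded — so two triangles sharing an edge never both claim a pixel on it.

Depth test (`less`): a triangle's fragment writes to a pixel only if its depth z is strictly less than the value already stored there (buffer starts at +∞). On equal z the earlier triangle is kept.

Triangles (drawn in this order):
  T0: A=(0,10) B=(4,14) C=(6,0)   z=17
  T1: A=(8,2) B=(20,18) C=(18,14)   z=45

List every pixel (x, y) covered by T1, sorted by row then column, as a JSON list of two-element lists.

T0:
  2·area = 64  (B↔C swapped to make it positive)
  edge (0, 10)→(6, 0): d=(6,-10) top-left  bias=+0
  edge (6, 0)→(4, 14): d=(-2,14) right/bottom  bias=-1
  edge (4, 14)→(0, 10): d=(-4,-4) top-left  bias=+0
    (2,1)@(5, 3): e=[8,8,48] → █
    (3,1)@(7, 3): e=[28,-20,56] → ·
    (1,2)@(3, 5): e=[0,32,32] → █  [on edge]
    (3,2)@(7, 5): e=[40,-24,48] → ·
    (1,3)@(3, 7): e=[12,28,24] → █
    (2,3)@(5, 7): e=[32,0,32] → ·  [on edge]
    (0,4)@(1, 9): e=[4,52,8] → █
    (2,4)@(5, 9): e=[44,-4,24] → ·
    (0,5)@(1, 11): e=[16,48,0] → █  [on edge]
    (2,5)@(5, 11): e=[56,-8,16] → ·
    (0,6)@(1, 13): e=[28,44,-8] → ·
    (1,6)@(3, 13): e=[48,16,0] → █  [on edge]
    (2,7)@(5, 15): e=[80,-16,0] → ·  [on edge]
    (3,8)@(7, 17): e=[112,-48,0] → ·  [on edge]
    (4,9)@(9, 19): e=[144,-80,0] → ·  [on edge]
  covered (9 px):
    · · · · · · · · · ·
    · · █ · · · · · · ·
    · █ █ · · · · · · ·
    · █ · · · · · · · ·
    █ █ · · · · · · · ·
    █ █ · · · · · · · ·
    · █ · · · · · · · ·
    · · · · · · · · · ·
    · · · · · · · · · ·
    · · · · · · · · · ·
T1:
  2·area = 16  (B↔C swapped to make it positive)
  edge (8, 2)→(18, 14): d=(10,12) right/bottom  bias=-1
  edge (18, 14)→(20, 18): d=(2,4) right/bottom  bias=-1
  edge (20, 18)→(8, 2): d=(-12,-16) top-left  bias=+0
    (7,5)@(15, 11): e=[6,6,4] → █
    (8,5)@(17, 11): e=[-18,-2,36] → ·
    (7,6)@(15, 13): e=[26,10,-20] → ·
    (8,6)@(17, 13): e=[2,2,12] → █
    (9,6)@(19, 13): e=[-22,-6,44] → ·
    (8,7)@(17, 15): e=[22,6,-12] → ·
  covered (2 px):
    · · · · · · · · · ·
    · · · · · · · · · ·
    · · · · · · · · · ·
    · · · · · · · · · ·
    · · · · · · · · · ·
    · · · · · · · █ · ·
    · · · · · · · · █ ·
    · · · · · · · · · ·
    · · · · · · · · · ·
    · · · · · · · · · ·

Answer: [[7,5],[8,6]]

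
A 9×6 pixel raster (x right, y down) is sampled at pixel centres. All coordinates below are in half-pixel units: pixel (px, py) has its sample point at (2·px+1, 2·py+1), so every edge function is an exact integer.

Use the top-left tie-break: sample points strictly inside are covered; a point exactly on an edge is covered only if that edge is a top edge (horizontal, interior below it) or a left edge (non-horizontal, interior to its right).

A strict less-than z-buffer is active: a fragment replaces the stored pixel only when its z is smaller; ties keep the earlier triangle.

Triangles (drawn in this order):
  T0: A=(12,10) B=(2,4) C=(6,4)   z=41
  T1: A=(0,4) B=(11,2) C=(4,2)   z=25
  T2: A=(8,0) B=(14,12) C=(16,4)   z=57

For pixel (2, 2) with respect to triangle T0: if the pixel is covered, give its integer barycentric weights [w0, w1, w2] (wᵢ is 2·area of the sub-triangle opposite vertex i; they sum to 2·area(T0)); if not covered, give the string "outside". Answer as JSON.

T0:
  2·area = 24
  edge (12, 10)→(2, 4): d=(-10,-6) top-left  bias=+0
  edge (2, 4)→(6, 4): d=(4,0) top-left  bias=+0
  edge (6, 4)→(12, 10): d=(6,6) right/bottom  bias=-1
    (1,0)@(3, 1): e=[36,-12,0] → .  [on edge]
    (2,1)@(5, 3): e=[28,-4,0] → .  [on edge]
    (2,2)@(5, 5): e=[8,4,12] → X
    (3,2)@(7, 5): e=[20,4,0] → .  [on edge]
    (2,3)@(5, 7): e=[-12,12,24] → .
    (3,3)@(7, 7): e=[0,12,12] → X  [on edge]
    (4,3)@(9, 7): e=[12,12,0] → .  [on edge]
    (3,4)@(7, 9): e=[-20,20,24] → .
    (5,4)@(11, 9): e=[4,20,0] → .  [on edge]
    (6,5)@(13, 11): e=[-4,28,0] → .  [on edge]
  covered (2 px):
    . . . . . . . . .
    . . . . . . . . .
    . . X . . . . . .
    . . . X . . . . .
    . . . . . . . . .
    . . . . . . . . .
T1:
  2·area = 14  (B↔C swapped to make it positive)
  edge (0, 4)→(4, 2): d=(4,-2) top-left  bias=+0
  edge (4, 2)→(11, 2): d=(7,0) top-left  bias=+0
  edge (11, 2)→(0, 4): d=(-11,2) right/bottom  bias=-1
    (1,1)@(3, 3): e=[2,7,5] → X
    (2,1)@(5, 3): e=[6,7,1] → X
    (3,1)@(7, 3): e=[10,7,-3] → .
    (1,2)@(3, 5): e=[10,21,-17] → .
    (2,2)@(5, 5): e=[14,21,-21] → .
  covered (2 px):
    . . . . . . . . .
    . X X . . . . . .
    . . . . . . . . .
    . . . . . . . . .
    . . . . . . . . .
    . . . . . . . . .
T2:
  2·area = 72  (B↔C swapped to make it positive)
  edge (8, 0)→(16, 4): d=(8,4) right/bottom  bias=-1
  edge (16, 4)→(14, 12): d=(-2,8) right/bottom  bias=-1
  edge (14, 12)→(8, 0): d=(-6,-12) top-left  bias=+0
    (4,0)@(9, 1): e=[4,62,6] → X
    (5,0)@(11, 1): e=[-4,46,30] → .
    (4,1)@(9, 3): e=[20,58,-6] → .
    (5,1)@(11, 3): e=[12,42,18] → X
    (6,1)@(13, 3): e=[4,26,42] → X
    (7,1)@(15, 3): e=[-4,10,66] → .
    (5,2)@(11, 5): e=[28,38,6] → X
    (7,2)@(15, 5): e=[12,6,54] → X
    (8,2)@(17, 5): e=[4,-10,78] → .
    (5,3)@(11, 7): e=[44,34,-6] → .
    (6,3)@(13, 7): e=[36,18,18] → X
    (8,3)@(17, 7): e=[20,-14,66] → .
  covered (9 px):
    . . . . X . . . .
    . . . . . X X . .
    . . . . . X X X .
    . . . . . . X X .
    . . . . . . X . .
    . . . . . . . . .

Result: [4,12,8]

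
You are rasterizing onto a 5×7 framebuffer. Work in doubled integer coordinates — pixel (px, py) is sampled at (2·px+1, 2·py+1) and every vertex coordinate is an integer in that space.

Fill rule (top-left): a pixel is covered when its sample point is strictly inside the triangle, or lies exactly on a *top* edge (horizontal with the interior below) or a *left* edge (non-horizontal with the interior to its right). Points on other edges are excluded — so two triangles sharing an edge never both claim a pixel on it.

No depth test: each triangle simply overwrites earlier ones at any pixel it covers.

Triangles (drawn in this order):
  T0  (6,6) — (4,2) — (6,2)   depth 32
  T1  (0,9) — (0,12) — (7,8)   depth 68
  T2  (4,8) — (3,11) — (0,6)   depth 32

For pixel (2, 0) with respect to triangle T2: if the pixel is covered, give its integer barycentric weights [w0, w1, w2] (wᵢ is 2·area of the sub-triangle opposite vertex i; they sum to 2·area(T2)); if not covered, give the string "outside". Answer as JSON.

T0:
  2·area = 8
  edge (6, 6)→(4, 2): d=(-2,-4) top-left  bias=+0
  edge (4, 2)→(6, 2): d=(2,0) top-left  bias=+0
  edge (6, 2)→(6, 6): d=(0,4) right/bottom  bias=-1
    (2,1)@(5, 3): e=[2,2,4] → █
    (3,1)@(7, 3): e=[10,2,-4] → ·
    (2,2)@(5, 5): e=[-2,6,4] → ·
  covered (1 px):
    · · · · ·
    · · █ · ·
    · · · · ·
    · · · · ·
    · · · · ·
    · · · · ·
    · · · · ·
T1:
  2·area = 21  (B↔C swapped to make it positive)
  edge (0, 9)→(7, 8): d=(7,-1) top-left  bias=+0
  edge (7, 8)→(0, 12): d=(-7,4) right/bottom  bias=-1
  edge (0, 12)→(0, 9): d=(0,-3) top-left  bias=+0
    (0,4)@(1, 9): e=[1,17,3] → █
    (1,4)@(3, 9): e=[3,9,9] → █
    (2,4)@(5, 9): e=[5,1,15] → █
    (3,4)@(7, 9): e=[7,-7,21] → ·
    (0,5)@(1, 11): e=[15,3,3] → █
    (1,5)@(3, 11): e=[17,-5,9] → ·
    (2,5)@(5, 11): e=[19,-13,15] → ·
    (0,6)@(1, 13): e=[29,-11,3] → ·
  covered (4 px):
    · · · · ·
    · · · · ·
    · · · · ·
    · · · · ·
    █ █ █ · ·
    █ · · · ·
    · · · · ·
T2:
  2·area = 14
  edge (4, 8)→(3, 11): d=(-1,3) right/bottom  bias=-1
  edge (3, 11)→(0, 6): d=(-3,-5) top-left  bias=+0
  edge (0, 6)→(4, 8): d=(4,2) right/bottom  bias=-1
    (2,2)@(5, 5): e=[0,28,-14] → ·  [on edge]
    (0,3)@(1, 7): e=[10,2,2] → █
    (1,3)@(3, 7): e=[4,12,-2] → ·
    (0,4)@(1, 9): e=[8,-4,10] → ·
    (1,4)@(3, 9): e=[2,6,6] → █
    (2,4)@(5, 9): e=[-4,16,2] → ·
    (1,5)@(3, 11): e=[0,0,14] → ·  [on edge]
  covered (2 px):
    · · · · ·
    · · · · ·
    · · · · ·
    █ · · · ·
    · █ · · ·
    · · · · ·
    · · · · ·

Result: "outside"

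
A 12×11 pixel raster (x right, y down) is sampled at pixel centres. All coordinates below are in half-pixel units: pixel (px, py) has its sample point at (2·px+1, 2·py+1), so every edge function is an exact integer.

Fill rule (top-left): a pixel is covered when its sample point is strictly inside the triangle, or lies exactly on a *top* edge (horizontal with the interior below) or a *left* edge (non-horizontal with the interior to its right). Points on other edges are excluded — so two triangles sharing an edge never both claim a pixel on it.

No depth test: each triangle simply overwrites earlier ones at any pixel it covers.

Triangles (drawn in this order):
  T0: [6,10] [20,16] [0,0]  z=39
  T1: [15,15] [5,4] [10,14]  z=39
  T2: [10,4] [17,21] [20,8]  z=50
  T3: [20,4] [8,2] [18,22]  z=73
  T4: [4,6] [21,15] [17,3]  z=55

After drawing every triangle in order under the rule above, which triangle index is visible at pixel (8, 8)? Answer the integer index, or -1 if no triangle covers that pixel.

T0:
  2·area = 104  (B↔C swapped to make it positive)
  edge (6, 10)→(0, 0): d=(-6,-10) top-left  bias=+0
  edge (0, 0)→(20, 16): d=(20,16) right/bottom  bias=-1
  edge (20, 16)→(6, 10): d=(-14,-6) top-left  bias=+0
    (0,0)@(1, 1): e=[4,4,96] → #
    (1,0)@(3, 1): e=[24,-28,108] → ·
    (0,1)@(1, 3): e=[-8,44,68] → ·
    (1,1)@(3, 3): e=[12,12,80] → #
    (2,1)@(5, 3): e=[32,-20,92] → ·
    (1,2)@(3, 5): e=[0,52,52] → #  [on edge]
    (2,2)@(5, 5): e=[20,20,64] → #
    (3,2)@(7, 5): e=[40,-12,76] → ·
    (1,3)@(3, 7): e=[-12,92,24] → ·
    (2,3)@(5, 7): e=[8,60,36] → #
    (3,3)@(7, 7): e=[28,28,48] → #
    (4,3)@(9, 7): e=[48,-4,60] → ·
    (6,6)@(13, 13): e=[52,52,0] → #  [on edge]
    (4,7)@(9, 15): e=[0,156,-52] → ·  [on edge]
  covered (14 px):
    # · · · · · · · · · · ·
    · # · · · · · · · · · ·
    · # # · · · · · · · · ·
    · · # # · · · · · · · ·
    · · · # # # · · · · · ·
    · · · · # # # · · · · ·
    · · · · · · # # · · · ·
    · · · · · · · · · · · ·
    · · · · · · · · · · · ·
    · · · · · · · · · · · ·
    · · · · · · · · · · · ·
T1:
  2·area = 45  (B↔C swapped to make it positive)
  edge (15, 15)→(10, 14): d=(-5,-1) top-left  bias=+0
  edge (10, 14)→(5, 4): d=(-5,-10) top-left  bias=+0
  edge (5, 4)→(15, 15): d=(10,11) right/bottom  bias=-1
    (3,3)@(7, 7): e=[32,5,8] → #
    (4,3)@(9, 7): e=[34,25,-14] → ·
    (3,4)@(7, 9): e=[22,-5,28] → ·
    (4,4)@(9, 9): e=[24,15,6] → #
    (5,4)@(11, 9): e=[26,35,-16] → ·
    (4,5)@(9, 11): e=[14,5,26] → #
    (5,5)@(11, 11): e=[16,25,4] → #
    (6,5)@(13, 11): e=[18,45,-18] → ·
    (2,6)@(5, 13): e=[0,-45,90] → ·  [on edge]
    (4,6)@(9, 13): e=[4,-5,46] → ·
    (5,6)@(11, 13): e=[6,15,24] → #
    (6,6)@(13, 13): e=[8,35,2] → #
    (7,7)@(15, 15): e=[0,45,0] → ·  [on edge]
  covered (6 px):
    · · · · · · · · · · · ·
    · · · · · · · · · · · ·
    · · · · · · · · · · · ·
    · · · # · · · · · · · ·
    · · · · # · · · · · · ·
    · · · · # # · · · · · ·
    · · · · · # # · · · · ·
    · · · · · · · · · · · ·
    · · · · · · · · · · · ·
    · · · · · · · · · · · ·
    · · · · · · · · · · · ·
T2:
  2·area = 142  (B↔C swapped to make it positive)
  edge (10, 4)→(20, 8): d=(10,4) right/bottom  bias=-1
  edge (20, 8)→(17, 21): d=(-3,13) right/bottom  bias=-1
  edge (17, 21)→(10, 4): d=(-7,-17) top-left  bias=+0
    (5,2)@(11, 5): e=[6,126,10] → #
    (6,2)@(13, 5): e=[-2,100,44] → ·
    (5,3)@(11, 7): e=[26,120,-4] → ·
    (6,3)@(13, 7): e=[18,94,30] → #
    (7,3)@(15, 7): e=[10,68,64] → #
    (8,3)@(17, 7): e=[2,42,98] → #
    (9,3)@(19, 7): e=[-6,16,132] → ·
    (6,4)@(13, 9): e=[38,88,16] → #
    (9,4)@(19, 9): e=[14,10,118] → #
    (10,4)@(21, 9): e=[6,-16,152] → ·
    (6,5)@(13, 11): e=[58,82,2] → #
    (10,5)@(21, 11): e=[26,-22,138] → ·
    (8,10)@(17, 21): e=[142,0,0] → ·  [on edge]
  covered (18 px):
    · · · · · · · · · · · ·
    · · · · · · · · · · · ·
    · · · · · # · · · · · ·
    · · · · · · # # # · · ·
    · · · · · · # # # # · ·
    · · · · · · # # # # · ·
    · · · · · · · # # · · ·
    · · · · · · · # # · · ·
    · · · · · · · · # · · ·
    · · · · · · · · # · · ·
    · · · · · · · · · · · ·
T3:
  2·area = 220  (B↔C swapped to make it positive)
  edge (20, 4)→(18, 22): d=(-2,18) right/bottom  bias=-1
  edge (18, 22)→(8, 2): d=(-10,-20) top-left  bias=+0
  edge (8, 2)→(20, 4): d=(12,2) right/bottom  bias=-1
    (4,1)@(9, 3): e=[200,10,10] → #
    (5,1)@(11, 3): e=[164,50,6] → #
    (6,1)@(13, 3): e=[128,90,2] → #
    (7,1)@(15, 3): e=[92,130,-2] → ·
    (4,2)@(9, 5): e=[196,-10,34] → ·
    (5,2)@(11, 5): e=[160,30,30] → #
    (7,2)@(15, 5): e=[88,110,22] → #
    (8,2)@(17, 5): e=[52,150,18] → #
    (9,2)@(19, 5): e=[16,190,14] → #
    (10,2)@(21, 5): e=[-20,230,10] → ·
    (5,3)@(11, 7): e=[156,10,54] → #
    (10,3)@(21, 7): e=[-24,210,34] → ·
    (9,6)@(19, 13): e=[0,110,110] → ·  [on edge]
  covered (27 px):
    · · · · · · · · · · · ·
    · · · · # # # · · · · ·
    · · · · · # # # # # · ·
    · · · · · # # # # # · ·
    · · · · · · # # # # · ·
    · · · · · · # # # # · ·
    · · · · · · · # # · · ·
    · · · · · · · # # · · ·
    · · · · · · · · # · · ·
    · · · · · · · · # · · ·
    · · · · · · · · · · · ·
T4:
  2·area = 168  (B↔C swapped to make it positive)
  edge (4, 6)→(17, 3): d=(13,-3) top-left  bias=+0
  edge (17, 3)→(21, 15): d=(4,12) right/bottom  bias=-1
  edge (21, 15)→(4, 6): d=(-17,-9) top-left  bias=+0
    (8,1)@(17, 3): e=[0,0,168] → ·  [on edge]
    (4,2)@(9, 5): e=[2,104,62] → #
    (5,2)@(11, 5): e=[8,80,80] → #
    (6,2)@(13, 5): e=[14,56,98] → #
    (7,2)@(15, 5): e=[20,32,116] → #
    (8,2)@(17, 5): e=[26,8,134] → #
    (9,2)@(19, 5): e=[32,-16,152] → ·
    (3,3)@(7, 7): e=[22,136,10] → #
    (9,3)@(19, 7): e=[58,-8,118] → ·
    (3,4)@(7, 9): e=[48,144,-24] → ·
    (4,4)@(9, 9): e=[54,120,-6] → ·
    (5,4)@(11, 9): e=[60,96,12] → #
    (9,4)@(19, 9): e=[84,0,84] → ·  [on edge]
    (10,7)@(21, 15): e=[168,0,0] → ·  [on edge]
    (11,10)@(23, 21): e=[252,0,-84] → ·  [on edge]
  covered (19 px):
    · · · · · · · · · · · ·
    · · · · · · · · · · · ·
    · · · · # # # # # · · ·
    · · · # # # # # # · · ·
    · · · · · # # # # · · ·
    · · · · · · · # # # · ·
    · · · · · · · · · # · ·
    · · · · · · · · · · · ·
    · · · · · · · · · · · ·
    · · · · · · · · · · · ·
    · · · · · · · · · · · ·

Z-buffer (winner per pixel, '.' = empty):
  0 . . . . . . . . . . .
  . 0 . . 3 3 3 . . . . .
  . 0 0 . 4 4 4 4 4 3 . .
  . . 0 4 4 4 4 4 4 3 . .
  . . . 0 1 4 4 4 4 3 . .
  . . . . 1 1 3 4 4 4 . .
  . . . . . 1 1 3 3 4 . .
  . . . . . . . 3 3 . . .
  . . . . . . . . 3 . . .
  . . . . . . . . 3 . . .
  . . . . . . . . . . . .

Answer: 3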